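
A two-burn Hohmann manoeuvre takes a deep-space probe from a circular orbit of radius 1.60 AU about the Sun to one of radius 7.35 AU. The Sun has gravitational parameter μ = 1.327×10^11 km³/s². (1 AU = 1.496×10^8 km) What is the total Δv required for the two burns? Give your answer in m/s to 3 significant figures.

In km: r₁ = 1.60 × 1.496×10^8 = 2.3936×10^8 km; r₂ = 7.35 × 1.496×10^8 = 1.09956×10^9 km.
Transfer-ellipse semi-major axis a_t = (r₁ + r₂)/2 = (2.3936×10^8 + 1.09956×10^9)/2 = 6.6946×10^8 km.
At r₁ the circular-orbit speed is v₁ = √(μ/r₁) = 23.55 km/s.
On the transfer ellipse at r₁, vis-viva equation gives v_p = √[μ(2/r₁ − 1/a_t)] = 30.18 km/s.
First burn Δv₁ = |v_p − v₁| = 6.630 km/s.
Circular speed at r₂: v₂ = √(μ/r₂) = 10.986 km/s.
Transfer-orbit speed at r₂: v_a = √[μ(2/r₂ − 1/a_t)] = 6.5689 km/s.
Second burn Δv₂ = |v₂ − v_a| = 4.417 km/s.
Total Δv = Δv₁ + Δv₂ = 11.05 km/s.

Δv = 11000 m/s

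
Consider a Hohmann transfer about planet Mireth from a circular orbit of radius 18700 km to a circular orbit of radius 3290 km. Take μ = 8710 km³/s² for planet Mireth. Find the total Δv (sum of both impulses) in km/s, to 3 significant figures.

Δv = 0.804 km/s

Semi-major axis of the transfer orbit: a_t = (18700 + 3290)/2 = 10995 km.
Circular speed at r₁: v₁ = √(μ/r₁) = √(8710/18700) = 0.68248 km/s.
On the transfer ellipse at r₁, vis-viva gives v_a = √[μ(2/r₁ − 1/a_t)] = 0.37333 km/s.
First burn Δv₁ = |v_a − v₁| = 0.30915 km/s.
At r₂, v₂ = √(μ/r₂) = 1.62709 km/s.
Transfer-orbit speed at r₂: v_p = √[μ(2/r₂ − 1/a_t)] = 2.12195 km/s.
Second burn Δv₂ = |v₂ − v_p| = 0.49486 km/s.
Total Δv = Δv₁ + Δv₂ = 0.8040 km/s.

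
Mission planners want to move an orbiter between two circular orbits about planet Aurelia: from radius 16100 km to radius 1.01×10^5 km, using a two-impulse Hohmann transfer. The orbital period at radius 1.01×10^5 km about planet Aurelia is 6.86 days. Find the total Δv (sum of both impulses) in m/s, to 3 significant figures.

Δv = 1350 m/s

From Kepler's third law T² = 4π²r³/μ at r = 1.01×10^5 km, T = 6.86 days = 6.86 × 86400 s = 5.92704×10^5 s: μ = 4π²r³/T² = 1.15784×10^5 km³/s².
The Hohmann ellipse has a_t = (r₁ + r₂)/2 = 58550 km.
At r₁ the circular-orbit speed is v₁ = √(μ/r₁) = 2.68171 km/s.
Transfer-orbit speed at r₁ (vis-viva): v_p = √[μ(2/r₁ − 1/a_t)] = 3.52215 km/s.
First burn Δv₁ = |v_p − v₁| = 0.8404 km/s.
At r₂, v₂ = √(μ/r₂) = 1.07069 km/s.
Transfer-orbit speed at r₂: v_a = √[μ(2/r₂ − 1/a_t)] = 0.561452 km/s.
Second burn Δv₂ = |v₂ − v_a| = 0.5092 km/s.
Total Δv = Δv₁ + Δv₂ = 1.350 km/s.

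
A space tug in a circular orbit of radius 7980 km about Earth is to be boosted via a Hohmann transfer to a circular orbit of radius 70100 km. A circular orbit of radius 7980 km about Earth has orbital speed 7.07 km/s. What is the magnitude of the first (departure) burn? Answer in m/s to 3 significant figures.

Δv₁ = 2400 m/s

From the circular-orbit relation v² = μ/r at r = 7980 km: μ = v²r = (7.07)² × 7980 = 3.98880×10^5 km³/s².
Semi-major axis of the transfer orbit: a_t = (7980 + 70100)/2 = 39040 km.
On the circular orbit at r = 7980 km, v_c = √(μ/r) = 7.070 km/s.
Transfer-orbit speed at the same r (vis-viva, a = a_t): v_t = √[μ(2/r − 1/a_t)] = 9.474 km/s.
Δv₁ = |v_t − v_c| = |9.474 − 7.070| = 2.404 km/s.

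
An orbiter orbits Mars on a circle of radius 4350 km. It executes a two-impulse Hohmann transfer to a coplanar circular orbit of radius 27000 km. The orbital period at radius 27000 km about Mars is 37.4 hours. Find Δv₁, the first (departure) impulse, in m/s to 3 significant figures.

Δv₁ = 981 m/s

From Kepler's third law T² = 4π²r³/μ at r = 27000 km, T = 37.4 hours = 37.4 × 3600 s = 1.3464×10^5 s: μ = 4π²r³/T² = 42865.0 km³/s².
Semi-major axis of the transfer orbit: a_t = (4350 + 27000)/2 = 15675 km.
Circular speed at r = 4350 km: v_c = √(μ/r) = 3.1391 km/s.
Vis-viva on the transfer ellipse at r = 4350 km gives v_t = √[μ(2/r − 1/a_t)] = 4.1199 km/s.
Δv₁ = |v_t − v_c| = |4.1199 − 3.1391| = 0.9808 km/s.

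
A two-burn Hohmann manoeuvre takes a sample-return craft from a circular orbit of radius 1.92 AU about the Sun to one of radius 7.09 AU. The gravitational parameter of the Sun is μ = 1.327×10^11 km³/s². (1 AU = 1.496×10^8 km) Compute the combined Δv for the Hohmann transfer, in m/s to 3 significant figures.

Δv = 9350 m/s

In km: r₁ = 1.92 × 1.496×10^8 = 2.87232×10^8 km; r₂ = 7.09 × 1.496×10^8 = 1.060664×10^9 km.
Transfer-ellipse semi-major axis a_t = (r₁ + r₂)/2 = (2.87232×10^8 + 1.060664×10^9)/2 = 6.73948×10^8 km.
Circular speed at r₁: v₁ = √(μ/r₁) = √(1.327×10^11/2.87232×10^8) = 21.494 km/s.
Transfer-orbit speed at r₁ (vis-viva equation): v_p = √[μ(2/r₁ − 1/a_t)] = 26.965 km/s.
First burn Δv₁ = |v_p − v₁| = 5.471 km/s.
Circular speed at r₂: v₂ = √(μ/r₂) = 11.185 km/s.
Transfer-orbit speed at r₂: v_a = √[μ(2/r₂ − 1/a_t)] = 7.3021 km/s.
Second burn Δv₂ = |v₂ − v_a| = 3.883 km/s.
Total Δv = Δv₁ + Δv₂ = 9.354 km/s.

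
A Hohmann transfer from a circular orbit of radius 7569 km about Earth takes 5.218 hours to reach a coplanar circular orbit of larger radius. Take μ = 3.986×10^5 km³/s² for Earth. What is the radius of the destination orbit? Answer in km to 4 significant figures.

r₂ = 40920 km

Transfer time t = 5.218 hours = 18784.8 s, and t = π√(a_t³/μ).
So a_t = (μ t²/π²)^(1/3) = (3.986×10^5 × (18784.8)² / π²)^(1/3) = 24245 km.
Since a_t = (r₁ + r₂)/2, r₂ = 2a_t − r₁ = 2×24245 − 7569 = 40921 km.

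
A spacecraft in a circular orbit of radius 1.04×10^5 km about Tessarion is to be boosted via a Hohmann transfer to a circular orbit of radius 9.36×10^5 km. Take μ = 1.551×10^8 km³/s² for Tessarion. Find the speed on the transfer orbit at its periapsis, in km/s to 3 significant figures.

v = 51.8 km/s

Semi-major axis of the transfer orbit: a_t = (1.040×10^5 + 9.360×10^5)/2 = 5.200×10^5 km.
At periapsis, r = 1.040×10^5 km.
Applying v² = μ(2/r − 1/a_t): v = 51.81 km/s.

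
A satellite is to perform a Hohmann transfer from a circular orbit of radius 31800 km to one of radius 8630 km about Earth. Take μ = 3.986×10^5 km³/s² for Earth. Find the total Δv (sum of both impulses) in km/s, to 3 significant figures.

Δv = 2.95 km/s

Semi-major axis of the transfer orbit: a_t = (31800 + 8630)/2 = 20215 km.
Circular speed at r₁: v₁ = √(μ/r₁) = √(3.986×10^5/31800) = 3.540 km/s.
On the transfer ellipse at r₁, vis-viva equation gives v_a = √[μ(2/r₁ − 1/a_t)] = 2.313 km/s.
First burn Δv₁ = |v_a − v₁| = 1.227 km/s.
Circular speed at r₂: v₂ = √(μ/r₂) = 6.796 km/s.
Transfer-orbit speed at r₂: v_p = √[μ(2/r₂ − 1/a_t)] = 8.524 km/s.
Second burn Δv₂ = |v₂ − v_p| = 1.728 km/s.
Total Δv = Δv₁ + Δv₂ = 2.955 km/s.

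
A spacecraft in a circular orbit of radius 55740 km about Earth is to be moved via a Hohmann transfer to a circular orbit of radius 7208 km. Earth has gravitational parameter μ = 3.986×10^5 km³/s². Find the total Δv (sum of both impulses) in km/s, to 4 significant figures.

Transfer-ellipse semi-major axis a_t = (r₁ + r₂)/2 = (55740 + 7208)/2 = 31474 km.
At r₁ the circular-orbit speed is v₁ = √(μ/r₁) = 2.674 km/s.
On the transfer ellipse at r₁, vis-viva equation gives v_a = √[μ(2/r₁ − 1/a_t)] = 1.280 km/s.
First burn Δv₁ = |v_a − v₁| = 1.394 km/s.
At r₂, v₂ = √(μ/r₂) = 7.436 km/s.
Transfer-orbit speed at r₂: v_p = √[μ(2/r₂ − 1/a_t)] = 9.896 km/s.
Second burn Δv₂ = |v₂ − v_p| = 2.460 km/s.
Total Δv = Δv₁ + Δv₂ = 3.854 km/s.

Δv = 3.854 km/s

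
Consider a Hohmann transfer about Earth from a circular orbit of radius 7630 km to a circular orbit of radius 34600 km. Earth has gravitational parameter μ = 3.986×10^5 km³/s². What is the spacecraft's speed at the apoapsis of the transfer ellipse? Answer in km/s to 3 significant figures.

v = 2.04 km/s

Transfer-ellipse semi-major axis a_t = (r₁ + r₂)/2 = (7630 + 34600)/2 = 21115 km.
The apoapsis of the transfer ellipse is at r = 34600 km.
Applying v² = μ(2/r − 1/a_t): v = 2.040 km/s.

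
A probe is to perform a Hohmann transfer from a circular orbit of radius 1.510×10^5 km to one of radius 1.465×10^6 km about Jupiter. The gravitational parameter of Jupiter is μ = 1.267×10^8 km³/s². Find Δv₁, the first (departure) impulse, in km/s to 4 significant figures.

Δv₁ = 10.04 km/s

Semi-major axis of the transfer orbit: a_t = (1.510×10^5 + 1.465×10^6)/2 = 8.080×10^5 km.
Circular speed at r = 1.510×10^5 km: v_c = √(μ/r) = 28.967 km/s.
Transfer-orbit speed at the same r (vis-viva, a = a_t): v_t = √[μ(2/r − 1/a_t)] = 39.004 km/s.
Δv₁ = |v_t − v_c| = |39.004 − 28.967| = 10.04 km/s.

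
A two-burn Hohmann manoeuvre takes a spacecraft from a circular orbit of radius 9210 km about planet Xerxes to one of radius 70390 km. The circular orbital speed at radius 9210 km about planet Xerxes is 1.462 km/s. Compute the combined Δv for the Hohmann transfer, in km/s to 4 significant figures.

From the circular-orbit relation v² = μ/r at r = 9210 km: μ = v²r = (1.462)² × 9210 = 19685.9 km³/s².
The Hohmann ellipse has a_t = (r₁ + r₂)/2 = 39800 km.
At r₁ the circular-orbit speed is v₁ = √(μ/r₁) = 1.4620 km/s.
On the transfer ellipse at r₁, v² = μ(2/r − 1/a) gives v_p = √[μ(2/r₁ − 1/a_t)] = 1.9443 km/s.
First burn Δv₁ = |v_p − v₁| = 0.4823 km/s.
Circular speed at r₂: v₂ = √(μ/r₂) = 0.5288 km/s.
Transfer-orbit speed at r₂: v_a = √[μ(2/r₂ − 1/a_t)] = 0.2544 km/s.
Second burn Δv₂ = |v₂ − v_a| = 0.2744 km/s.
Δv = Δv₁ + Δv₂ = 0.4823 + 0.2744 = 0.7567 km/s.

Δv = 0.7567 km/s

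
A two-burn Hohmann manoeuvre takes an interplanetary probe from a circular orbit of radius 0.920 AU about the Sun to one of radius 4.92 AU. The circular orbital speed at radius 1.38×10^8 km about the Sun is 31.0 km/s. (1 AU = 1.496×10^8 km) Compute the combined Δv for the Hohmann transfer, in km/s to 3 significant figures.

From the circular-orbit relation v² = μ/r at r = 1.38×10^8 km: μ = v²r = (31.0)² × 1.38×10^8 = 1.32618×10^11 km³/s².
In km: r₁ = 0.920 × 1.496×10^8 = 1.37632×10^8 km; r₂ = 4.92 × 1.496×10^8 = 7.36032×10^8 km.
The Hohmann ellipse has a_t = (r₁ + r₂)/2 = 4.36832×10^8 km.
Circular speed at r₁: v₁ = √(μ/r₁) = √(1.32618×10^11/1.37632×10^8) = 31.041 km/s.
Transfer-orbit speed at r₁ (v² = μ(2/r − 1/a)): v_p = √[μ(2/r₁ − 1/a_t)] = 40.293 km/s.
First burn Δv₁ = |v_p − v₁| = 9.252 km/s.
At r₂, v₂ = √(μ/r₂) = 13.4231 km/s.
Transfer-orbit speed at r₂: v_a = √[μ(2/r₂ − 1/a_t)] = 7.53452 km/s.
Second burn Δv₂ = |v₂ − v_a| = 5.889 km/s.
Δv = Δv₁ + Δv₂ = 9.252 + 5.889 = 15.14 km/s.

Δv = 15.1 km/s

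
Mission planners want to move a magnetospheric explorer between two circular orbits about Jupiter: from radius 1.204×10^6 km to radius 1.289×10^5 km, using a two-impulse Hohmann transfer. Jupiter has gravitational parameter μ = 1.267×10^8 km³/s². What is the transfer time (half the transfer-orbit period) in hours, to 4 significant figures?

Transfer-ellipse semi-major axis a_t = (r₁ + r₂)/2 = (1.204×10^6 + 1.289×10^5)/2 = 6.6645×10^5 km.
Transfer time t = π√(a_t³/μ) = π√((6.6645×10^5)³ / 1.267×10^8) = 1.5185×10^5 s.
Converting: 1.5185×10^5 s ÷ 3600 s/hour = 42.18 hours.

t = 42.18 hours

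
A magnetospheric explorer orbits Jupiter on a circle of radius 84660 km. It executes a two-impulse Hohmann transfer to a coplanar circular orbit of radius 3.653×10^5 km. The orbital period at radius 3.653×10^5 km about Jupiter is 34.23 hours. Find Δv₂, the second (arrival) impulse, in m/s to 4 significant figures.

From Kepler's third law T² = 4π²r³/μ at r = 3.653×10^5 km, T = 34.23 hours = 34.23 × 3600 s = 1.23228×10^5 s: μ = 4π²r³/T² = 1.26733×10^8 km³/s².
Transfer-ellipse semi-major axis a_t = (r₁ + r₂)/2 = (84660 + 3.653×10^5)/2 = 2.2498×10^5 km.
On the circular orbit at r = 3.653×10^5 km, v_c = √(μ/r) = 18.63 km/s.
Transfer-orbit speed at the same r (vis-viva, a = a_t): v_t = √[μ(2/r − 1/a_t)] = 11.43 km/s.
Δv₂ = |v_t − v_c| = |11.43 − 18.63| = 7.200 km/s.

Δv₂ = 7200 m/s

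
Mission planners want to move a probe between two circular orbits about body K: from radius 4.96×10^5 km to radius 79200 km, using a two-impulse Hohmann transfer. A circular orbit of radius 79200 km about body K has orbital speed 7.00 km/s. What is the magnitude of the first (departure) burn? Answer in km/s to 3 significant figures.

From the circular-orbit relation v² = μ/r at r = 79200 km: μ = v²r = (7.00)² × 79200 = 3.88080×10^6 km³/s².
Semi-major axis of the transfer orbit: a_t = (4.960×10^5 + 79200)/2 = 2.876×10^5 km.
On the circular orbit at r = 4.960×10^5 km, v_c = √(μ/r) = 2.797 km/s.
Transfer-orbit speed at the same r (vis-viva, a = a_t): v_t = √[μ(2/r − 1/a_t)] = 1.468 km/s.
Δv₁ = |v_t − v_c| = |1.468 − 2.797| = 1.329 km/s.

Δv₁ = 1.33 km/s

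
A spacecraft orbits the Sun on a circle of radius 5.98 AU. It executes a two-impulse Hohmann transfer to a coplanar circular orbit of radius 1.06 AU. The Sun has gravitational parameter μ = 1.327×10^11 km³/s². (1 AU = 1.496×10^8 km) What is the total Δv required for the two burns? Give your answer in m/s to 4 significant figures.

In km: r₁ = 5.98 × 1.496×10^8 = 8.94608×10^8 km; r₂ = 1.06 × 1.496×10^8 = 1.58576×10^8 km.
Transfer-ellipse semi-major axis a_t = (r₁ + r₂)/2 = (8.94608×10^8 + 1.58576×10^8)/2 = 5.26592×10^8 km.
At r₁ the circular-orbit speed is v₁ = √(μ/r₁) = 12.179 km/s.
Transfer-orbit speed at r₁ (vis-viva equation): v_a = √[μ(2/r₁ − 1/a_t)] = 6.6834 km/s.
First burn Δv₁ = |v_a − v₁| = 5.496 km/s.
Circular speed at r₂: v₂ = √(μ/r₂) = 28.928 km/s.
Transfer-orbit speed at r₂: v_p = √[μ(2/r₂ − 1/a_t)] = 37.705 km/s.
Second burn Δv₂ = |v₂ − v_p| = 8.777 km/s.
Δv = Δv₁ + Δv₂ = 5.496 + 8.777 = 14.27 km/s.

Δv = 14270 m/s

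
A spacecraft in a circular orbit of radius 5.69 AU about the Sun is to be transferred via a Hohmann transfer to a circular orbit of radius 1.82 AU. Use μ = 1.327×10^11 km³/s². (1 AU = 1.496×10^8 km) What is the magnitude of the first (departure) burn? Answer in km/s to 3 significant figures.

Δv₁ = 3.79 km/s

In km: r₁ = 5.69 × 1.496×10^8 = 8.51224×10^8 km; r₂ = 1.82 × 1.496×10^8 = 2.72272×10^8 km.
Transfer-ellipse semi-major axis a_t = (r₁ + r₂)/2 = (8.51224×10^8 + 2.72272×10^8)/2 = 5.61748×10^8 km.
Circular speed at r = 8.51224×10^8 km: v_c = √(μ/r) = 12.4857 km/s.
Vis-viva on the transfer ellipse at r = 8.51224×10^8 km gives v_t = √[μ(2/r − 1/a_t)] = 8.69249 km/s.
Δv₁ = |v_t − v_c| = |8.69249 − 12.4857| = 3.793 km/s.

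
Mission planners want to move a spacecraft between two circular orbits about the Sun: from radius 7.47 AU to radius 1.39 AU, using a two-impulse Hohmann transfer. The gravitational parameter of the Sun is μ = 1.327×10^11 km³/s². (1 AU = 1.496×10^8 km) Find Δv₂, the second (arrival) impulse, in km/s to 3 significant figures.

In km: r₁ = 7.47 × 1.496×10^8 = 1.117512×10^9 km; r₂ = 1.39 × 1.496×10^8 = 2.07944×10^8 km.
Semi-major axis of the transfer orbit: a_t = (1.117512×10^9 + 2.07944×10^8)/2 = 6.62728×10^8 km.
Circular speed at r = 2.07944×10^8 km: v_c = √(μ/r) = 25.262 km/s.
Vis-viva on the transfer ellipse at r = 2.07944×10^8 km gives v_t = √[μ(2/r − 1/a_t)] = 32.804 km/s.
Δv₂ = |v_t − v_c| = |32.804 − 25.262| = 7.542 km/s.

Δv₂ = 7.54 km/s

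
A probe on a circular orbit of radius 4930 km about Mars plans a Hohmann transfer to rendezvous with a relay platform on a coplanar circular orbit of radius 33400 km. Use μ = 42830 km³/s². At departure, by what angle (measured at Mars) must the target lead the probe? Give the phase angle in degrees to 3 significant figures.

φ = 102°

Semi-major axis of the transfer orbit: a_t = (4930 + 33400)/2 = 19165 km.
Transfer time t = π√(a_t³/μ) = 40280 s.
Target angular speed ω₂ = √(μ/r₂³) = 3.390×10^-5 rad/s.
Angle swept by the target during transfer: ω₂·t = 1.3655 rad = 78.24°.
The probe traverses 180° on the transfer ellipse, so the target must lead by 180° − 78.24° = 102°.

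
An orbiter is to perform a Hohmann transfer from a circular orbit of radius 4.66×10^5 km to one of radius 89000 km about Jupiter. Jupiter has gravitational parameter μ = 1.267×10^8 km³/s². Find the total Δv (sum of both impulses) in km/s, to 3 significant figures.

Δv = 18.3 km/s

Semi-major axis of the transfer orbit: a_t = (4.660×10^5 + 89000)/2 = 2.775×10^5 km.
At r₁ the circular-orbit speed is v₁ = √(μ/r₁) = 16.489 km/s.
Transfer-orbit speed at r₁ (vis-viva equation): v_a = √[μ(2/r₁ − 1/a_t)] = 9.3381 km/s.
First burn Δv₁ = |v_a − v₁| = 7.151 km/s.
Circular speed at r₂: v₂ = √(μ/r₂) = 37.73 km/s.
Transfer-orbit speed at r₂: v_p = √[μ(2/r₂ − 1/a_t)] = 48.89 km/s.
Second burn Δv₂ = |v₂ − v_p| = 11.16 km/s.
Δv = Δv₁ + Δv₂ = 7.151 + 11.16 = 18.31 km/s.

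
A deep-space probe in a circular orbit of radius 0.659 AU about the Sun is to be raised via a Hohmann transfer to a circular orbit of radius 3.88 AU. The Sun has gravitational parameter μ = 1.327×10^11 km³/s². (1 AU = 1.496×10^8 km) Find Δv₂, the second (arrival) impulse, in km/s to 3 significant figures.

In km: r₁ = 0.659 × 1.496×10^8 = 9.85864×10^7 km; r₂ = 3.88 × 1.496×10^8 = 5.80448×10^8 km.
Transfer-ellipse semi-major axis a_t = (r₁ + r₂)/2 = (9.85864×10^7 + 5.80448×10^8)/2 = 3.395172×10^8 km.
Circular speed at r = 5.80448×10^8 km: v_c = √(μ/r) = 15.12 km/s.
Transfer-orbit speed at the same r (vis-viva, a = a_t): v_t = √[μ(2/r − 1/a_t)] = 8.148 km/s.
Δv₂ = |v_t − v_c| = |8.148 − 15.12| = 6.972 km/s.

Δv₂ = 6.97 km/s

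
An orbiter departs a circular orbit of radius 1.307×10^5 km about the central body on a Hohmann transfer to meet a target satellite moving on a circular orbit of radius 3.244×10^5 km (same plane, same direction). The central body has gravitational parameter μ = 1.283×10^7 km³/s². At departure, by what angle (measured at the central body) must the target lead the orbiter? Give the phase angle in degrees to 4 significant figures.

Transfer-ellipse semi-major axis a_t = (r₁ + r₂)/2 = (1.307×10^5 + 3.244×10^5)/2 = 2.2755×10^5 km.
The half-period of the transfer ellipse is t = π√(a_t³/μ) = 95203 s.
Target angular speed ω₂ = √(μ/r₂³) = 1.9386×10^-5 rad/s.
Angle swept by the target during transfer: ω₂·t = 1.8456 rad = 105.75°.
Arrival is 180° from departure on the ellipse, so φ = 180° − 105.75° = 74.25°.

φ = 74.25°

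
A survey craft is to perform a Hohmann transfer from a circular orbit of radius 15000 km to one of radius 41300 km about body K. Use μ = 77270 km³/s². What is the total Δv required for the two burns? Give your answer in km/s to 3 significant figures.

The Hohmann ellipse has a_t = (r₁ + r₂)/2 = 28150 km.
At r₁ the circular-orbit speed is v₁ = √(μ/r₁) = 2.26965 km/s.
Transfer-orbit speed at r₁ (vis-viva): v_p = √[μ(2/r₁ − 1/a_t)] = 2.74913 km/s.
First burn Δv₁ = |v_p − v₁| = 0.47948 km/s.
Circular speed at r₂: v₂ = √(μ/r₂) = 1.36782 km/s.
Transfer-orbit speed at r₂: v_a = √[μ(2/r₂ − 1/a_t)] = 0.998474 km/s.
Second burn Δv₂ = |v₂ − v_a| = 0.36935 km/s.
Total Δv = Δv₁ + Δv₂ = 0.8488 km/s.

Δv = 0.849 km/s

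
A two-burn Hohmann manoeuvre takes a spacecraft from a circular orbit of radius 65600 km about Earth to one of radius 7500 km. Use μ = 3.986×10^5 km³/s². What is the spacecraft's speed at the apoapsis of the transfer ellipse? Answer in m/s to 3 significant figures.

v = 1120 m/s

The Hohmann ellipse has a_t = (r₁ + r₂)/2 = 36550 km.
The apoapsis of the transfer ellipse is at r = 65600 km.
Applying v² = μ(2/r − 1/a_t): v = 1.117 km/s.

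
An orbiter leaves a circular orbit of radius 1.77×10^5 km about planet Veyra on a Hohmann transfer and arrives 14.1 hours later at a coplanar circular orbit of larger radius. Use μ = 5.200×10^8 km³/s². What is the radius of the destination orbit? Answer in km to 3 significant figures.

r₂ = 8.51×10^5 km

Transfer time t = 14.1 hours = 50760 s, and t = π√(a_t³/μ).
So a_t = (μ t²/π²)^(1/3) = (5.200×10^8 × (50760)² / π²)^(1/3) = 5.1394×10^5 km.
Since a_t = (r₁ + r₂)/2, r₂ = 2a_t − r₁ = 2×5.1394×10^5 − 1.770×10^5 = 8.5088×10^5 km.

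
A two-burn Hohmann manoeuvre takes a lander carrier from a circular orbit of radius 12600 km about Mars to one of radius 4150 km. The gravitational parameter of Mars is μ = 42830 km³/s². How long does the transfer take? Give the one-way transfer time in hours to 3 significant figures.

t = 3.23 hours

Transfer-ellipse semi-major axis a_t = (r₁ + r₂)/2 = (12600 + 4150)/2 = 8375 km.
Half the transfer-orbit period gives t = π√(a_t³/μ) = 11630 s.
Converting: 11630 s ÷ 3600 s/hour = 3.23 hours.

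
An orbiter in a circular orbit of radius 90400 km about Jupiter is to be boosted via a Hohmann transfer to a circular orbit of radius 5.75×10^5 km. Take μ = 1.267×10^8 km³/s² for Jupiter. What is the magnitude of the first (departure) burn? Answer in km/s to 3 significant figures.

Δv₁ = 11.8 km/s

The Hohmann ellipse has a_t = (r₁ + r₂)/2 = 3.327×10^5 km.
On the circular orbit at r = 90400 km, v_c = √(μ/r) = 37.44 km/s.
Vis-viva on the transfer ellipse at r = 90400 km gives v_t = √[μ(2/r − 1/a_t)] = 49.22 km/s.
Δv₁ = |v_t − v_c| = |49.22 − 37.44| = 11.78 km/s.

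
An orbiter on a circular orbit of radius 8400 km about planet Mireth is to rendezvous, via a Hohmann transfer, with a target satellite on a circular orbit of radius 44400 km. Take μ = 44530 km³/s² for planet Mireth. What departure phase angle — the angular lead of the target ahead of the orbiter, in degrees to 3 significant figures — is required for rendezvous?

Semi-major axis of the transfer orbit: a_t = (8400 + 44400)/2 = 26400 km.
Transfer time t = π√(a_t³/μ) = 63860 s.
The target's mean motion on its circular orbit is ω₂ = √(μ/r₂³) = 2.2555×10^-5 rad/s.
Angle swept by the target during transfer: ω₂·t = 1.4404 rad = 82.53°.
Arrival is 180° from departure on the ellipse, so φ = 180° − 82.53° = 97.5°.

φ = 97.5°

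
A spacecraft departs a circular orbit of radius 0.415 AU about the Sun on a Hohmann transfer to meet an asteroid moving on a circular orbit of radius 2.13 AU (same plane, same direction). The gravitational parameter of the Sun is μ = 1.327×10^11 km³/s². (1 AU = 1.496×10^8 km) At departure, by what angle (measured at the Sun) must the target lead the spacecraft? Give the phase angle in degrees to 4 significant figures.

In km: r₁ = 0.415 × 1.496×10^8 = 6.2084×10^7 km; r₂ = 2.13 × 1.496×10^8 = 3.18648×10^8 km.
Transfer-ellipse semi-major axis a_t = (r₁ + r₂)/2 = (6.2084×10^7 + 3.18648×10^8)/2 = 1.90366×10^8 km.
Transfer time t = π√(a_t³/μ) = 2.2652×10^7 s.
The target's mean motion on its circular orbit is ω₂ = √(μ/r₂³) = 6.4043×10^-8 rad/s.
Angle swept by the target during transfer: ω₂·t = 1.4507 rad = 83.12°.
The spacecraft traverses 180° on the transfer ellipse, so the target must lead by 180° − 83.12° = 96.88°.

φ = 96.88°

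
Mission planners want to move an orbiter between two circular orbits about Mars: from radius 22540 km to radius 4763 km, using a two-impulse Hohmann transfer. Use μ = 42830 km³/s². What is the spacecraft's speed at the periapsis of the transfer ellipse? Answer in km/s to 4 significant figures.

The Hohmann ellipse has a_t = (r₁ + r₂)/2 = 13651.5 km.
At periapsis, r = 4763 km.
Vis-viva: v = √[μ(2/r − 1/a_t)] = √[42830 × (2/4763 − 1/13651.5)] = 3.853 km/s.

v = 3.853 km/s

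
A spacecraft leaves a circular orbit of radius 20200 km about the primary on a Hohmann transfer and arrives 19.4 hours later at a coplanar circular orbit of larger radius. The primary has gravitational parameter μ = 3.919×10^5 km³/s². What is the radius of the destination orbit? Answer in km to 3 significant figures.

Transfer time t = 19.4 hours = 69840 s, and t = π√(a_t³/μ).
So a_t = (μ t²/π²)^(1/3) = (3.919×10^5 × (69840)² / π²)^(1/3) = 57858 km.
Since a_t = (r₁ + r₂)/2, r₂ = 2a_t − r₁ = 2×57858 − 20200 = 95516 km.

r₂ = 95500 km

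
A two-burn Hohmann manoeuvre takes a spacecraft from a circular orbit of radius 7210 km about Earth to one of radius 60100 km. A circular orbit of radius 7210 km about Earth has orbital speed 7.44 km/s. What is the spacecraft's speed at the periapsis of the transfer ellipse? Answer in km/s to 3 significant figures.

From the circular-orbit relation v² = μ/r at r = 7210 km: μ = v²r = (7.44)² × 7210 = 3.99099×10^5 km³/s².
Transfer-ellipse semi-major axis a_t = (r₁ + r₂)/2 = (7210 + 60100)/2 = 33655 km.
The periapsis of the transfer ellipse is at r = 7210 km.
From the vis-viva equation, v = √[μ(2/r − 1/a_t)] = 9.942 km/s.

v = 9.94 km/s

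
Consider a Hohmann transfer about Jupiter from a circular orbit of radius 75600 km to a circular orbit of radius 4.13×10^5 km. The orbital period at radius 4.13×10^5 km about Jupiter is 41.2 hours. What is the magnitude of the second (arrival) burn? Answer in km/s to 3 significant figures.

Δv₂ = 7.76 km/s

From Kepler's third law T² = 4π²r³/μ at r = 4.13×10^5 km, T = 41.2 hours = 41.2 × 3600 s = 1.4832×10^5 s: μ = 4π²r³/T² = 1.26418×10^8 km³/s².
Semi-major axis of the transfer orbit: a_t = (75600 + 4.130×10^5)/2 = 2.443×10^5 km.
Circular speed at r = 4.130×10^5 km: v_c = √(μ/r) = 17.496 km/s.
Vis-viva on the transfer ellipse at r = 4.130×10^5 km gives v_t = √[μ(2/r − 1/a_t)] = 9.7326 km/s.
Δv₂ = |v_t − v_c| = |9.7326 − 17.496| = 7.763 km/s.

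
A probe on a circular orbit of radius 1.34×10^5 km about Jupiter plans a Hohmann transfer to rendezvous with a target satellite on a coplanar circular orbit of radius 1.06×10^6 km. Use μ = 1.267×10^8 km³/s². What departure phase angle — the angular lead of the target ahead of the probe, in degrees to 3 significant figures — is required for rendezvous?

Semi-major axis of the transfer orbit: a_t = (1.340×10^5 + 1.060×10^6)/2 = 5.970×10^5 km.
The half-period of the transfer ellipse is t = π√(a_t³/μ) = 1.28743×10^5 s.
Target angular speed ω₂ = √(μ/r₂³) = 1.03141×10^-5 rad/s.
Angle swept by the target during transfer: ω₂·t = 1.3279 rad = 76.08°.
Arrival is 180° from departure on the ellipse, so φ = 180° − 76.08° = 104°.

φ = 104°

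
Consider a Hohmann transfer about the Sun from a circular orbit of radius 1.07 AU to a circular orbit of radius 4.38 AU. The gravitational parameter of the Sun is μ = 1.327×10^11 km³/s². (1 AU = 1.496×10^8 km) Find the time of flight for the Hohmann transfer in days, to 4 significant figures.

t = 821.6 days

In km: r₁ = 1.07 × 1.496×10^8 = 1.60072×10^8 km; r₂ = 4.38 × 1.496×10^8 = 6.55248×10^8 km.
Transfer-ellipse semi-major axis a_t = (r₁ + r₂)/2 = (1.60072×10^8 + 6.55248×10^8)/2 = 4.0766×10^8 km.
Half the transfer-orbit period gives t = π√(a_t³/μ) = 7.0984×10^7 s.
Converting: 7.0984×10^7 s ÷ 86400 s/day = 821.6 days.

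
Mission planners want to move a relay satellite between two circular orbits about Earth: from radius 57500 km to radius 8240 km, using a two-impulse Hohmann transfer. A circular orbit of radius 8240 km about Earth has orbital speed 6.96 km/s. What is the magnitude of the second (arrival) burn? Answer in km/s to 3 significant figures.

From the circular-orbit relation v² = μ/r at r = 8240 km: μ = v²r = (6.96)² × 8240 = 3.99159×10^5 km³/s².
Semi-major axis of the transfer orbit: a_t = (57500 + 8240)/2 = 32870 km.
Circular speed at r = 8240 km: v_c = √(μ/r) = 6.960 km/s.
Vis-viva on the transfer ellipse at r = 8240 km gives v_t = √[μ(2/r − 1/a_t)] = 9.205 km/s.
Δv₂ = |v_t − v_c| = |9.205 − 6.960| = 2.245 km/s.

Δv₂ = 2.25 km/s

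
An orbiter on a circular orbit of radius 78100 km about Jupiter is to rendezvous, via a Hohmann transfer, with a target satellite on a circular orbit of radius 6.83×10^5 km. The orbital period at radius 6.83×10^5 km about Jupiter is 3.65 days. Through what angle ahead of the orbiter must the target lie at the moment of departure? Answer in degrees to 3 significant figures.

From Kepler's third law T² = 4π²r³/μ at r = 6.83×10^5 km, T = 3.65 days = 3.65 × 86400 s = 3.1536×10^5 s: μ = 4π²r³/T² = 1.26476×10^8 km³/s².
Transfer-ellipse semi-major axis a_t = (r₁ + r₂)/2 = (78100 + 6.830×10^5)/2 = 3.8055×10^5 km.
Transfer time t = π√(a_t³/μ) = 65579 s.
The target's mean motion on its circular orbit is ω₂ = √(μ/r₂³) = 1.9924×10^-5 rad/s.
Angle swept by the target during transfer: ω₂·t = 1.3066 rad = 74.86°.
The orbiter traverses 180° on the transfer ellipse, so the target must lead by 180° − 74.86° = 105°.

φ = 105°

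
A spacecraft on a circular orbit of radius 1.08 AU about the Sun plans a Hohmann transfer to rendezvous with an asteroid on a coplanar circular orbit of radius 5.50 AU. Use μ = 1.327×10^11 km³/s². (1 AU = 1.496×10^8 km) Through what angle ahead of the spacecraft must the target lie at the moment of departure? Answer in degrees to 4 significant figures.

φ = 96.72°

In km: r₁ = 1.08 × 1.496×10^8 = 1.61568×10^8 km; r₂ = 5.50 × 1.496×10^8 = 8.228×10^8 km.
The Hohmann ellipse has a_t = (r₁ + r₂)/2 = 4.92184×10^8 km.
Transfer time t = π√(a_t³/μ) = 9.41685×10^7 s.
Target angular speed ω₂ = √(μ/r₂³) = 1.54346×10^-8 rad/s.
Angle swept by the target during transfer: ω₂·t = 1.45345 rad = 83.28°.
Arrival is 180° from departure on the ellipse, so φ = 180° − 83.28° = 96.72°.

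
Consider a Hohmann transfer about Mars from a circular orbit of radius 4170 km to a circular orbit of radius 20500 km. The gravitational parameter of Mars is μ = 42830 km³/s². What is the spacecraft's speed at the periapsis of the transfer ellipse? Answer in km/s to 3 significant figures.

v = 4.13 km/s

The Hohmann ellipse has a_t = (r₁ + r₂)/2 = 12335 km.
The periapsis of the transfer ellipse is at r = 4170 km.
Vis-viva: v = √[μ(2/r − 1/a_t)] = √[42830 × (2/4170 − 1/12335)] = 4.132 km/s.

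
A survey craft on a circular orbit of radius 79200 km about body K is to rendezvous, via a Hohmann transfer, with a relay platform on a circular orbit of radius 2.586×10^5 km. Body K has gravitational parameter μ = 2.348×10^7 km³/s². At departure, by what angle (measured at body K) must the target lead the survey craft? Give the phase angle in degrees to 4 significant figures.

Semi-major axis of the transfer orbit: a_t = (79200 + 2.586×10^5)/2 = 1.689×10^5 km.
The half-period of the transfer ellipse is t = π√(a_t³/μ) = 45003.4 s.
Target angular speed ω₂ = √(μ/r₂³) = 3.68474×10^-5 rad/s.
Angle swept by the target during transfer: ω₂·t = 1.6583 rad = 95.01°.
Arrival is 180° from departure on the ellipse, so φ = 180° − 95.01° = 84.99°.

φ = 84.99°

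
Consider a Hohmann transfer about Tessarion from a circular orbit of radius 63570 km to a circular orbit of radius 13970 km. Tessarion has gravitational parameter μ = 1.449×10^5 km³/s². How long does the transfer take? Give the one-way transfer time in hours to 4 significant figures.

t = 17.50 hours

Semi-major axis of the transfer orbit: a_t = (63570 + 13970)/2 = 38770 km.
Transfer time t = π√(a_t³/μ) = π√((38770)³ / 1.449×10^5) = 63000 s.
Converting: 63000 s ÷ 3600 s/hour = 17.50 hours.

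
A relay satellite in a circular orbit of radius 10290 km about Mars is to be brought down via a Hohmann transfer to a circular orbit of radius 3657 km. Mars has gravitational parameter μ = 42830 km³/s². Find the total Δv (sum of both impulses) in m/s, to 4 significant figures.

Semi-major axis of the transfer orbit: a_t = (10290 + 3657)/2 = 6973.5 km.
At r₁ the circular-orbit speed is v₁ = √(μ/r₁) = 2.0402 km/s.
Transfer-orbit speed at r₁ (v² = μ(2/r − 1/a)): v_a = √[μ(2/r₁ − 1/a_t)] = 1.4774 km/s.
First burn Δv₁ = |v_a − v₁| = 0.5628 km/s.
Circular speed at r₂: v₂ = √(μ/r₂) = 3.4222 km/s.
Transfer-orbit speed at r₂: v_p = √[μ(2/r₂ − 1/a_t)] = 4.1571 km/s.
Second burn Δv₂ = |v₂ − v_p| = 0.7349 km/s.
Total Δv = Δv₁ + Δv₂ = 1.298 km/s.

Δv = 1298 m/s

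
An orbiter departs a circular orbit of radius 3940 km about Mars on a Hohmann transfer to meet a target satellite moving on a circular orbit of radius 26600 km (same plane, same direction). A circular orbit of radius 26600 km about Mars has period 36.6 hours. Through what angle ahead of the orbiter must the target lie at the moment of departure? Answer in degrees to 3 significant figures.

φ = 102°

From Kepler's third law T² = 4π²r³/μ at r = 26600 km, T = 36.6 hours = 36.6 × 3600 s = 1.3176×10^5 s: μ = 4π²r³/T² = 42799.4 km³/s².
Transfer-ellipse semi-major axis a_t = (r₁ + r₂)/2 = (3940 + 26600)/2 = 15270 km.
The half-period of the transfer ellipse is t = π√(a_t³/μ) = 28654 s.
The target's mean motion on its circular orbit is ω₂ = √(μ/r₂³) = 4.7687×10^-5 rad/s.
Angle swept by the target during transfer: ω₂·t = 1.3664 rad = 78.29°.
The orbiter traverses 180° on the transfer ellipse, so the target must lead by 180° − 78.29° = 102°.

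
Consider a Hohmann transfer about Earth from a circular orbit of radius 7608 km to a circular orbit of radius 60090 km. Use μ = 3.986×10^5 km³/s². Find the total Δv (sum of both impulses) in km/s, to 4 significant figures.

Δv = 3.760 km/s

The Hohmann ellipse has a_t = (r₁ + r₂)/2 = 33849 km.
Circular speed at r₁: v₁ = √(μ/r₁) = √(3.986×10^5/7608) = 7.238 km/s.
On the transfer ellipse at r₁, vis-viva equation gives v_p = √[μ(2/r₁ − 1/a_t)] = 9.644 km/s.
First burn Δv₁ = |v_p − v₁| = 2.406 km/s.
At r₂, v₂ = √(μ/r₂) = 2.575536 km/s.
Transfer-orbit speed at r₂: v_a = √[μ(2/r₂ − 1/a_t)] = 1.221040 km/s.
Second burn Δv₂ = |v₂ − v_a| = 1.354 km/s.
Δv = Δv₁ + Δv₂ = 2.406 + 1.354 = 3.760 km/s.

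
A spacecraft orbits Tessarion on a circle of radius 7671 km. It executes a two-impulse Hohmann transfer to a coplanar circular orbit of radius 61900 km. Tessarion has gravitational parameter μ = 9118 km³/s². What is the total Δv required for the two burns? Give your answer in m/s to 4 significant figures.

Semi-major axis of the transfer orbit: a_t = (7671 + 61900)/2 = 34785.5 km.
Circular speed at r₁: v₁ = √(μ/r₁) = √(9118/7671) = 1.09024 km/s.
Transfer-orbit speed at r₁ (vis-viva equation): v_p = √[μ(2/r₁ − 1/a_t)] = 1.45435 km/s.
First burn Δv₁ = |v_p − v₁| = 0.3641 km/s.
Circular speed at r₂: v₂ = √(μ/r₂) = 0.3838 km/s.
Transfer-orbit speed at r₂: v_a = √[μ(2/r₂ − 1/a_t)] = 0.1802 km/s.
Second burn Δv₂ = |v₂ − v_a| = 0.2036 km/s.
Total Δv = Δv₁ + Δv₂ = 0.5677 km/s.

Δv = 567.7 m/s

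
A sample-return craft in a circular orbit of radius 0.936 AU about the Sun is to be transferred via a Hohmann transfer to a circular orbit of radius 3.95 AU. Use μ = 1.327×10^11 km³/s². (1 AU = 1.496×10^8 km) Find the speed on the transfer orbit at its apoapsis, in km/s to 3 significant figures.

v = 9.28 km/s

In km: r₁ = 0.936 × 1.496×10^8 = 1.400256×10^8 km; r₂ = 3.95 × 1.496×10^8 = 5.9092×10^8 km.
The Hohmann ellipse has a_t = (r₁ + r₂)/2 = 3.654728×10^8 km.
At apoapsis, r = 5.9092×10^8 km.
Vis-viva: v = √[μ(2/r − 1/a_t)] = √[1.327×10^11 × (2/5.9092×10^8 − 1/3.654728×10^8)] = 9.276 km/s.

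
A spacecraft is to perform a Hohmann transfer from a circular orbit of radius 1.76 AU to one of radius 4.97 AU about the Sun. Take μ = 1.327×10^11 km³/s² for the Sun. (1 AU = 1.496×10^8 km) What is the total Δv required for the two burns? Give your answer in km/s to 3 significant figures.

In km: r₁ = 1.76 × 1.496×10^8 = 2.63296×10^8 km; r₂ = 4.97 × 1.496×10^8 = 7.43512×10^8 km.
Transfer-ellipse semi-major axis a_t = (r₁ + r₂)/2 = (2.63296×10^8 + 7.43512×10^8)/2 = 5.03404×10^8 km.
At r₁ the circular-orbit speed is v₁ = √(μ/r₁) = 22.4498 km/s.
Transfer-orbit speed at r₁ (v² = μ(2/r − 1/a)): v_p = √[μ(2/r₁ − 1/a_t)] = 27.2834 km/s.
First burn Δv₁ = |v_p − v₁| = 4.8336 km/s.
Circular speed at r₂: v₂ = √(μ/r₂) = 13.3595 km/s.
Transfer-orbit speed at r₂: v_a = √[μ(2/r₂ − 1/a_t)] = 9.66174 km/s.
Second burn Δv₂ = |v₂ − v_a| = 3.6978 km/s.
Total Δv = Δv₁ + Δv₂ = 8.531 km/s.

Δv = 8.53 km/s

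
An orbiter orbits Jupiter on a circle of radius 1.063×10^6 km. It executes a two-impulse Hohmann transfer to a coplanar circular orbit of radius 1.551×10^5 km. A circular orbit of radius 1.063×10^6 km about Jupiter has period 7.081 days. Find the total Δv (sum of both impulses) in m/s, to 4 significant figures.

From Kepler's third law T² = 4π²r³/μ at r = 1.063×10^6 km, T = 7.081 days = 7.081 × 86400 s = 6.117984×10^5 s: μ = 4π²r³/T² = 1.26690×10^8 km³/s².
Semi-major axis of the transfer orbit: a_t = (1.063×10^6 + 1.551×10^5)/2 = 6.0905×10^5 km.
At r₁ the circular-orbit speed is v₁ = √(μ/r₁) = 10.917 km/s.
On the transfer ellipse at r₁, v² = μ(2/r − 1/a) gives v_a = √[μ(2/r₁ − 1/a_t)] = 5.5091 km/s.
First burn Δv₁ = |v_a − v₁| = 5.4079 km/s.
At r₂, v₂ = √(μ/r₂) = 28.5802 km/s.
Transfer-orbit speed at r₂: v_p = √[μ(2/r₂ − 1/a_t)] = 37.7577 km/s.
Second burn Δv₂ = |v₂ − v_p| = 9.1775 km/s.
Δv = Δv₁ + Δv₂ = 5.4079 + 9.1775 = 14.59 km/s.

Δv = 14590 m/s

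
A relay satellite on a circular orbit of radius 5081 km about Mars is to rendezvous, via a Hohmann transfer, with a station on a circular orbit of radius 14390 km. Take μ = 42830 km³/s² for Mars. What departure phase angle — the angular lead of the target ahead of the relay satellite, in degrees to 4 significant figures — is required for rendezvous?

φ = 79.83°

The Hohmann ellipse has a_t = (r₁ + r₂)/2 = 9735.5 km.
The half-period of the transfer ellipse is t = π√(a_t³/μ) = 14581.9 s.
The target's mean motion on its circular orbit is ω₂ = √(μ/r₂³) = 1.19890×10^-4 rad/s.
Angle swept by the target during transfer: ω₂·t = 1.74822 rad = 100.17°.
The relay satellite traverses 180° on the transfer ellipse, so the target must lead by 180° − 100.17° = 79.83°.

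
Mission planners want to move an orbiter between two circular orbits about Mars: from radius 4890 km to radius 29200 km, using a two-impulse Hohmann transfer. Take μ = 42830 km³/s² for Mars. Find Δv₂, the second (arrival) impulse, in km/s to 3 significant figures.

Semi-major axis of the transfer orbit: a_t = (4890 + 29200)/2 = 17045 km.
On the circular orbit at r = 29200 km, v_c = √(μ/r) = 1.2111 km/s.
Transfer-orbit speed at the same r (vis-viva, a = a_t): v_t = √[μ(2/r − 1/a_t)] = 0.64869 km/s.
Δv₂ = |v_t − v_c| = |0.64869 − 1.2111| = 0.5624 km/s.

Δv₂ = 0.562 km/s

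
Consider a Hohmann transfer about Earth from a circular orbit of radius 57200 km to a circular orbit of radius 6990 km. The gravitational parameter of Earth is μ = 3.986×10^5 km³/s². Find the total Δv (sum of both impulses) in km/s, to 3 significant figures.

Semi-major axis of the transfer orbit: a_t = (57200 + 6990)/2 = 32095 km.
Circular speed at r₁: v₁ = √(μ/r₁) = √(3.986×10^5/57200) = 2.640 km/s.
Transfer-orbit speed at r₁ (v² = μ(2/r − 1/a)): v_a = √[μ(2/r₁ − 1/a_t)] = 1.232 km/s.
First burn Δv₁ = |v_a − v₁| = 1.408 km/s.
At r₂, v₂ = √(μ/r₂) = 7.5514 km/s.
Transfer-orbit speed at r₂: v_p = √[μ(2/r₂ − 1/a_t)] = 10.081 km/s.
Second burn Δv₂ = |v₂ − v_p| = 2.530 km/s.
Total Δv = Δv₁ + Δv₂ = 3.938 km/s.

Δv = 3.94 km/s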